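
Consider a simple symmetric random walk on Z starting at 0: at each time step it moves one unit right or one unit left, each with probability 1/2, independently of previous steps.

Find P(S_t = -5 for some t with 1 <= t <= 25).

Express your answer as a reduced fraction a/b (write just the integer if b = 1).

Answer: 342821/1048576

Derivation:
Count via complement. Let g(t,s) = #length-t paths at position s with S_1..S_t all ≠ -5.
g(t,s) = g(t-1,s-1) + g(t-1,s+1) for s ≠ -5; g(t,-5) = 0.
t=0: g(0,0)=1
t=1: g(1,-1)=1 g(1,1)=1
t=2: g(2,-2)=1 g(2,0)=2 g(2,2)=1
t=3: g(3,-3)=1 g(3,-1)=3 g(3,1)=3 g(3,3)=1
t=4: g(4,-4)=1 g(4,-2)=4 g(4,0)=6 g(4,2)=4 g(4,4)=1
t=5: g(5,-3)=5 g(5,-1)=10 g(5,1)=10 g(5,3)=5 g(5,5)=1
t=6: g(6,-4)=5 g(6,-2)=15 g(6,0)=20 g(6,2)=15 g(6,4)=6 g(6,6)=1
t=7: g(7,-3)=20 g(7,-1)=35 g(7,1)=35 g(7,3)=21 g(7,5)=7 g(7,7)=1
t=8: g(8,-4)=20 g(8,-2)=55 g(8,0)=70 g(8,2)=56 g(8,4)=28 g(8,6)=8 g(8,8)=1
t=9: g(9,-3)=75 g(9,-1)=125 g(9,1)=126 g(9,3)=84 g(9,5)=36 g(9,7)=9 g(9,9)=1
t=10: g(10,-4)=75 g(10,-2)=200 g(10,0)=251 g(10,2)=210 g(10,4)=120 g(10,6)=45 g(10,8)=10 g(10,10)=1
t=11: g(11,-3)=275 g(11,-1)=451 g(11,1)=461 g(11,3)=330 g(11,5)=165 g(11,7)=55 g(11,9)=11 g(11,11)=1
t=12: g(12,-4)=275 g(12,-2)=726 g(12,0)=912 g(12,2)=791 g(12,4)=495 g(12,6)=220 g(12,8)=66 g(12,10)=12 g(12,12)=1
t=13: g(13,-3)=1001 g(13,-1)=1638 g(13,1)=1703 g(13,3)=1286 g(13,5)=715 g(13,7)=286 g(13,9)=78 g(13,11)=13 g(13,13)=1
t=14: g(14,-4)=1001 g(14,-2)=2639 g(14,0)=3341 g(14,2)=2989 g(14,4)=2001 g(14,6)=1001 g(14,8)=364 g(14,10)=91 g(14,12)=14 g(14,14)=1
t=15: g(15,-3)=3640 g(15,-1)=5980 g(15,1)=6330 g(15,3)=4990 g(15,5)=3002 g(15,7)=1365 g(15,9)=455 g(15,11)=105 g(15,13)=15 g(15,15)=1
t=16: g(16,-4)=3640 g(16,-2)=9620 g(16,0)=12310 g(16,2)=11320 g(16,4)=7992 g(16,6)=4367 g(16,8)=1820 g(16,10)=560 g(16,12)=120 g(16,14)=16 g(16,16)=1
t=17: g(17,-3)=13260 g(17,-1)=21930 g(17,1)=23630 g(17,3)=19312 g(17,5)=12359 g(17,7)=6187 g(17,9)=2380 g(17,11)=680 g(17,13)=136 g(17,15)=17 g(17,17)=1
t=18: g(18,-4)=13260 g(18,-2)=35190 g(18,0)=45560 g(18,2)=42942 g(18,4)=31671 g(18,6)=18546 g(18,8)=8567 g(18,10)=3060 g(18,12)=816 g(18,14)=153 g(18,16)=18 g(18,18)=1
t=19: g(19,-3)=48450 g(19,-1)=80750 g(19,1)=88502 g(19,3)=74613 g(19,5)=50217 g(19,7)=27113 g(19,9)=11627 g(19,11)=3876 g(19,13)=969 g(19,15)=171 g(19,17)=19 g(19,19)=1
t=20: g(20,-4)=48450 g(20,-2)=129200 g(20,0)=169252 g(20,2)=163115 g(20,4)=124830 g(20,6)=77330 g(20,8)=38740 g(20,10)=15503 g(20,12)=4845 g(20,14)=1140 g(20,16)=190 g(20,18)=20 g(20,20)=1
t=21: g(21,-3)=177650 g(21,-1)=298452 g(21,1)=332367 g(21,3)=287945 g(21,5)=202160 g(21,7)=116070 g(21,9)=54243 g(21,11)=20348 g(21,13)=5985 g(21,15)=1330 g(21,17)=210 g(21,19)=21 g(21,21)=1
t=22: g(22,-4)=177650 g(22,-2)=476102 g(22,0)=630819 g(22,2)=620312 g(22,4)=490105 g(22,6)=318230 g(22,8)=170313 g(22,10)=74591 g(22,12)=26333 g(22,14)=7315 g(22,16)=1540 g(22,18)=231 g(22,20)=22 g(22,22)=1
t=23: g(23,-3)=653752 g(23,-1)=1106921 g(23,1)=1251131 g(23,3)=1110417 g(23,5)=808335 g(23,7)=488543 g(23,9)=244904 g(23,11)=100924 g(23,13)=33648 g(23,15)=8855 g(23,17)=1771 g(23,19)=253 g(23,21)=23 g(23,23)=1
t=24: g(24,-4)=653752 g(24,-2)=1760673 g(24,0)=2358052 g(24,2)=2361548 g(24,4)=1918752 g(24,6)=1296878 g(24,8)=733447 g(24,10)=345828 g(24,12)=134572 g(24,14)=42503 g(24,16)=10626 g(24,18)=2024 g(24,20)=276 g(24,22)=24 g(24,24)=1
t=25: g(25,-3)=2414425 g(25,-1)=4118725 g(25,1)=4719600 g(25,3)=4280300 g(25,5)=3215630 g(25,7)=2030325 g(25,9)=1079275 g(25,11)=480400 g(25,13)=177075 g(25,15)=53129 g(25,17)=12650 g(25,19)=2300 g(25,21)=300 g(25,23)=25 g(25,25)=1
Paths never hitting -5: Σ_s g(25,s) = 22584160
Paths hitting -5: 2^25 - 22584160 = 10970272
P = 10970272/33554432 = 342821/1048576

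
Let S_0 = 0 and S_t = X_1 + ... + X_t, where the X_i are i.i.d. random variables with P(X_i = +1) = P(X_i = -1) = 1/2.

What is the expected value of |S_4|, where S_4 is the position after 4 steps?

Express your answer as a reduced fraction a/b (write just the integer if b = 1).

S_4 takes values m ≡ 0 (mod 2) with |m| ≤ 4; P(S_4=m) = C(4,(4+m)/2)/2^4.
Total paths: 2^4 = 16
Distribution: P(S=-4)=1/16, P(S=-2)=4/16, P(S=0)=6/16, P(S=2)=4/16, P(S=4)=1/16
E[|S_4|] = Σ_m |m|·P(S_4=m) = 24/16 = 3/2

Answer: 3/2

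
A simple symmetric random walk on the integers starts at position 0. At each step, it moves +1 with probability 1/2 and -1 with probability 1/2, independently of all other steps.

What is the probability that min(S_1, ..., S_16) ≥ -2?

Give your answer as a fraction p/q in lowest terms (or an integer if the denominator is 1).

Let f(t,s) = #length-t paths at position s with S_1..S_t all ≥ -2.
f(t,s) = f(t-1,s-1) + f(t-1,s+1) for s ≥ -2; f(t,s) = 0 for s < -2.
t=0: f(0,0)=1
t=1: f(1,-1)=1 f(1,1)=1
t=2: f(2,-2)=1 f(2,0)=2 f(2,2)=1
t=3: f(3,-1)=3 f(3,1)=3 f(3,3)=1
t=4: f(4,-2)=3 f(4,0)=6 f(4,2)=4 f(4,4)=1
t=5: f(5,-1)=9 f(5,1)=10 f(5,3)=5 f(5,5)=1
t=6: f(6,-2)=9 f(6,0)=19 f(6,2)=15 f(6,4)=6 f(6,6)=1
t=7: f(7,-1)=28 f(7,1)=34 f(7,3)=21 f(7,5)=7 f(7,7)=1
t=8: f(8,-2)=28 f(8,0)=62 f(8,2)=55 f(8,4)=28 f(8,6)=8 f(8,8)=1
t=9: f(9,-1)=90 f(9,1)=117 f(9,3)=83 f(9,5)=36 f(9,7)=9 f(9,9)=1
t=10: f(10,-2)=90 f(10,0)=207 f(10,2)=200 f(10,4)=119 f(10,6)=45 f(10,8)=10 f(10,10)=1
t=11: f(11,-1)=297 f(11,1)=407 f(11,3)=319 f(11,5)=164 f(11,7)=55 f(11,9)=11 f(11,11)=1
t=12: f(12,-2)=297 f(12,0)=704 f(12,2)=726 f(12,4)=483 f(12,6)=219 f(12,8)=66 f(12,10)=12 f(12,12)=1
t=13: f(13,-1)=1001 f(13,1)=1430 f(13,3)=1209 f(13,5)=702 f(13,7)=285 f(13,9)=78 f(13,11)=13 f(13,13)=1
t=14: f(14,-2)=1001 f(14,0)=2431 f(14,2)=2639 f(14,4)=1911 f(14,6)=987 f(14,8)=363 f(14,10)=91 f(14,12)=14 f(14,14)=1
t=15: f(15,-1)=3432 f(15,1)=5070 f(15,3)=4550 f(15,5)=2898 f(15,7)=1350 f(15,9)=454 f(15,11)=105 f(15,13)=15 f(15,15)=1
t=16: f(16,-2)=3432 f(16,0)=8502 f(16,2)=9620 f(16,4)=7448 f(16,6)=4248 f(16,8)=1804 f(16,10)=559 f(16,12)=120 f(16,14)=16 f(16,16)=1
Σ_s f(16,s) = 35750
P = 35750/65536 = 17875/32768

Answer: 17875/32768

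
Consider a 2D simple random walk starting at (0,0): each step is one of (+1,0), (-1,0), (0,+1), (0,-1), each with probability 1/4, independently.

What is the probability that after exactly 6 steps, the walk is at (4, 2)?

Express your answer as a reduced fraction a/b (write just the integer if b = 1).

Answer: 15/4096

Derivation:
Let h be the number of horizontal steps (so 6-h are vertical). To end at (4,2) need (h+4)/2 right-steps and ((6-h)+2)/2 up-steps.
Sum over h with 4 ≤ h ≤ 4, h ≡ 0 (mod 2), 6-h ≡ 0 (mod 2):
h=4: C(6,4)·C(4,4)·C(2,2) = 15·1·1 = 15
Total favorable: 15
Total paths: 4^6 = 4096
P = 15/4096 = 15/4096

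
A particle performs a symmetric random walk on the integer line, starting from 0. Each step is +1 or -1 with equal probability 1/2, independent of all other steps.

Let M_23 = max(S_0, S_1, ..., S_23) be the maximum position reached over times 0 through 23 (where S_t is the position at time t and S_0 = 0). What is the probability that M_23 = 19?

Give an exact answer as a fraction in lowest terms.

Let M_23 = max(S_0,...,S_23). Use the reflection principle: for j ≥ 1, #{paths with M_23 ≥ j} = #{S_23 ≥ j} + #{S_23 ≥ j+1}.
By reflection, #{M_23 ≥ 19} = #{S_23 ≥ 19} + #{S_23 ≥ 20} = 277 + 24 = 301.
#{M_23 ≥ 20} = #{S_23 ≥ 20} + #{S_23 ≥ 21} = 24 + 24 = 48.
#{M_23 = 19} = 301 - 48 = 253.
P(M_23 = 19) = 253/8388608 = 253/8388608

Answer: 253/8388608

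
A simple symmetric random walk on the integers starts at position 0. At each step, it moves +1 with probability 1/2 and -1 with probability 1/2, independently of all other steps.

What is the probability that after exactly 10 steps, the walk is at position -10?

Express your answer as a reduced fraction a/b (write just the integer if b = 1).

Answer: 1/1024

Derivation:
To reach position -10 after 10 steps: need 0 steps of +1 and 10 of -1.
Favorable paths: C(10,0) = 1
Total paths: 2^10 = 1024
P = 1/1024 = 1/1024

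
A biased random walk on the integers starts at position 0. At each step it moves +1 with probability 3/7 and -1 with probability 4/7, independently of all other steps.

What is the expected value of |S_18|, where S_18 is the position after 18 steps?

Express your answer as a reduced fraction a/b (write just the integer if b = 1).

S_18 takes values m ≡ 0 (mod 2) with |m| ≤ 18; P(S_18=m) = C(18,(18+m)/2) · (3/7)^((18+m)/2) · (4/7)^((18-m)/2).
Distribution: P(S=-18)=68719476736/1628413597910449, P(S=-16)=927712935936/1628413597910449, P(S=-14)=5914169966592/1628413597910449, P(S=-12)=23656679866368/1628413597910449, P(S=-10)=66534412124160/1628413597910449, P(S=-8)=19960323637248/232630513987207, P(S=-6)=32435525910528/232630513987207, P(S=-4)=291919733194752/1628413597910449, P(S=-2)=301042224857088/1628413597910449, P(S=0)=250868520714240/1628413597910449, P(S=2)=169336251482112/1628413597910449, P(S=4)=92365228081152/1628413597910449, P(S=6)=5772826755072/232630513987207, P(S=8)=1998286184448/232630513987207, P(S=10)=3746786595840/1628413597910449, P(S=12)=749357319168/1628413597910449, P(S=14)=105378373008/1628413597910449, P(S=16)=9298091736/1628413597910449, P(S=18)=387420489/1628413597910449
E[|S_18|] = Σ_m |m|·P(S_18=m) = 6408523970525826/1628413597910449

Answer: 6408523970525826/1628413597910449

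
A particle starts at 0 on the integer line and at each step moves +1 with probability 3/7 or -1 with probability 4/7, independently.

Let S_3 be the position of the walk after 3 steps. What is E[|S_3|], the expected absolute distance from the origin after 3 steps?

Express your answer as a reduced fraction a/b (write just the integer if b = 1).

S_3 takes values m ≡ 1 (mod 2) with |m| ≤ 3; P(S_3=m) = C(3,(3+m)/2) · (3/7)^((3+m)/2) · (4/7)^((3-m)/2).
Distribution: P(S=-3)=64/343, P(S=-1)=144/343, P(S=1)=108/343, P(S=3)=27/343
E[|S_3|] = Σ_m |m|·P(S_3=m) = 75/49

Answer: 75/49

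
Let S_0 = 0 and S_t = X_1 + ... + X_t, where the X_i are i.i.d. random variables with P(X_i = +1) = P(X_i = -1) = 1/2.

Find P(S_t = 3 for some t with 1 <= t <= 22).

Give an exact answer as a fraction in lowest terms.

Count via complement. Let g(t,s) = #length-t paths at position s with S_1..S_t all ≠ 3.
g(t,s) = g(t-1,s-1) + g(t-1,s+1) for s ≠ 3; g(t,3) = 0.
t=0: g(0,0)=1
t=1: g(1,-1)=1 g(1,1)=1
t=2: g(2,-2)=1 g(2,0)=2 g(2,2)=1
t=3: g(3,-3)=1 g(3,-1)=3 g(3,1)=3
t=4: g(4,-4)=1 g(4,-2)=4 g(4,0)=6 g(4,2)=3
t=5: g(5,-5)=1 g(5,-3)=5 g(5,-1)=10 g(5,1)=9
t=6: g(6,-6)=1 g(6,-4)=6 g(6,-2)=15 g(6,0)=19 g(6,2)=9
t=7: g(7,-7)=1 g(7,-5)=7 g(7,-3)=21 g(7,-1)=34 g(7,1)=28
t=8: g(8,-8)=1 g(8,-6)=8 g(8,-4)=28 g(8,-2)=55 g(8,0)=62 g(8,2)=28
t=9: g(9,-9)=1 g(9,-7)=9 g(9,-5)=36 g(9,-3)=83 g(9,-1)=117 g(9,1)=90
t=10: g(10,-10)=1 g(10,-8)=10 g(10,-6)=45 g(10,-4)=119 g(10,-2)=200 g(10,0)=207 g(10,2)=90
t=11: g(11,-11)=1 g(11,-9)=11 g(11,-7)=55 g(11,-5)=164 g(11,-3)=319 g(11,-1)=407 g(11,1)=297
t=12: g(12,-12)=1 g(12,-10)=12 g(12,-8)=66 g(12,-6)=219 g(12,-4)=483 g(12,-2)=726 g(12,0)=704 g(12,2)=297
t=13: g(13,-13)=1 g(13,-11)=13 g(13,-9)=78 g(13,-7)=285 g(13,-5)=702 g(13,-3)=1209 g(13,-1)=1430 g(13,1)=1001
t=14: g(14,-14)=1 g(14,-12)=14 g(14,-10)=91 g(14,-8)=363 g(14,-6)=987 g(14,-4)=1911 g(14,-2)=2639 g(14,0)=2431 g(14,2)=1001
t=15: g(15,-15)=1 g(15,-13)=15 g(15,-11)=105 g(15,-9)=454 g(15,-7)=1350 g(15,-5)=2898 g(15,-3)=4550 g(15,-1)=5070 g(15,1)=3432
t=16: g(16,-16)=1 g(16,-14)=16 g(16,-12)=120 g(16,-10)=559 g(16,-8)=1804 g(16,-6)=4248 g(16,-4)=7448 g(16,-2)=9620 g(16,0)=8502 g(16,2)=3432
t=17: g(17,-17)=1 g(17,-15)=17 g(17,-13)=136 g(17,-11)=679 g(17,-9)=2363 g(17,-7)=6052 g(17,-5)=11696 g(17,-3)=17068 g(17,-1)=18122 g(17,1)=11934
t=18: g(18,-18)=1 g(18,-16)=18 g(18,-14)=153 g(18,-12)=815 g(18,-10)=3042 g(18,-8)=8415 g(18,-6)=17748 g(18,-4)=28764 g(18,-2)=35190 g(18,0)=30056 g(18,2)=11934
t=19: g(19,-19)=1 g(19,-17)=19 g(19,-15)=171 g(19,-13)=968 g(19,-11)=3857 g(19,-9)=11457 g(19,-7)=26163 g(19,-5)=46512 g(19,-3)=63954 g(19,-1)=65246 g(19,1)=41990
t=20: g(20,-20)=1 g(20,-18)=20 g(20,-16)=190 g(20,-14)=1139 g(20,-12)=4825 g(20,-10)=15314 g(20,-8)=37620 g(20,-6)=72675 g(20,-4)=110466 g(20,-2)=129200 g(20,0)=107236 g(20,2)=41990
t=21: g(21,-21)=1 g(21,-19)=21 g(21,-17)=210 g(21,-15)=1329 g(21,-13)=5964 g(21,-11)=20139 g(21,-9)=52934 g(21,-7)=110295 g(21,-5)=183141 g(21,-3)=239666 g(21,-1)=236436 g(21,1)=149226
t=22: g(22,-22)=1 g(22,-20)=22 g(22,-18)=231 g(22,-16)=1539 g(22,-14)=7293 g(22,-12)=26103 g(22,-10)=73073 g(22,-8)=163229 g(22,-6)=293436 g(22,-4)=422807 g(22,-2)=476102 g(22,0)=385662 g(22,2)=149226
Paths never hitting 3: Σ_s g(22,s) = 1998724
Paths hitting 3: 2^22 - 1998724 = 2195580
P = 2195580/4194304 = 548895/1048576

Answer: 548895/1048576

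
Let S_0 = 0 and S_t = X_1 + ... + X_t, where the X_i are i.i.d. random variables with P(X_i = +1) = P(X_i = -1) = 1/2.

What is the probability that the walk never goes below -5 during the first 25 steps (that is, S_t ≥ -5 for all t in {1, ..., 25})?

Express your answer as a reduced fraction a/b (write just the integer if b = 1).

Let f(t,s) = #length-t paths at position s with S_1..S_t all ≥ -5.
f(t,s) = f(t-1,s-1) + f(t-1,s+1) for s ≥ -5; f(t,s) = 0 for s < -5.
t=0: f(0,0)=1
t=1: f(1,-1)=1 f(1,1)=1
t=2: f(2,-2)=1 f(2,0)=2 f(2,2)=1
t=3: f(3,-3)=1 f(3,-1)=3 f(3,1)=3 f(3,3)=1
t=4: f(4,-4)=1 f(4,-2)=4 f(4,0)=6 f(4,2)=4 f(4,4)=1
t=5: f(5,-5)=1 f(5,-3)=5 f(5,-1)=10 f(5,1)=10 f(5,3)=5 f(5,5)=1
t=6: f(6,-4)=6 f(6,-2)=15 f(6,0)=20 f(6,2)=15 f(6,4)=6 f(6,6)=1
t=7: f(7,-5)=6 f(7,-3)=21 f(7,-1)=35 f(7,1)=35 f(7,3)=21 f(7,5)=7 f(7,7)=1
t=8: f(8,-4)=27 f(8,-2)=56 f(8,0)=70 f(8,2)=56 f(8,4)=28 f(8,6)=8 f(8,8)=1
t=9: f(9,-5)=27 f(9,-3)=83 f(9,-1)=126 f(9,1)=126 f(9,3)=84 f(9,5)=36 f(9,7)=9 f(9,9)=1
t=10: f(10,-4)=110 f(10,-2)=209 f(10,0)=252 f(10,2)=210 f(10,4)=120 f(10,6)=45 f(10,8)=10 f(10,10)=1
t=11: f(11,-5)=110 f(11,-3)=319 f(11,-1)=461 f(11,1)=462 f(11,3)=330 f(11,5)=165 f(11,7)=55 f(11,9)=11 f(11,11)=1
t=12: f(12,-4)=429 f(12,-2)=780 f(12,0)=923 f(12,2)=792 f(12,4)=495 f(12,6)=220 f(12,8)=66 f(12,10)=12 f(12,12)=1
t=13: f(13,-5)=429 f(13,-3)=1209 f(13,-1)=1703 f(13,1)=1715 f(13,3)=1287 f(13,5)=715 f(13,7)=286 f(13,9)=78 f(13,11)=13 f(13,13)=1
t=14: f(14,-4)=1638 f(14,-2)=2912 f(14,0)=3418 f(14,2)=3002 f(14,4)=2002 f(14,6)=1001 f(14,8)=364 f(14,10)=91 f(14,12)=14 f(14,14)=1
t=15: f(15,-5)=1638 f(15,-3)=4550 f(15,-1)=6330 f(15,1)=6420 f(15,3)=5004 f(15,5)=3003 f(15,7)=1365 f(15,9)=455 f(15,11)=105 f(15,13)=15 f(15,15)=1
t=16: f(16,-4)=6188 f(16,-2)=10880 f(16,0)=12750 f(16,2)=11424 f(16,4)=8007 f(16,6)=4368 f(16,8)=1820 f(16,10)=560 f(16,12)=120 f(16,14)=16 f(16,16)=1
t=17: f(17,-5)=6188 f(17,-3)=17068 f(17,-1)=23630 f(17,1)=24174 f(17,3)=19431 f(17,5)=12375 f(17,7)=6188 f(17,9)=2380 f(17,11)=680 f(17,13)=136 f(17,15)=17 f(17,17)=1
t=18: f(18,-4)=23256 f(18,-2)=40698 f(18,0)=47804 f(18,2)=43605 f(18,4)=31806 f(18,6)=18563 f(18,8)=8568 f(18,10)=3060 f(18,12)=816 f(18,14)=153 f(18,16)=18 f(18,18)=1
t=19: f(19,-5)=23256 f(19,-3)=63954 f(19,-1)=88502 f(19,1)=91409 f(19,3)=75411 f(19,5)=50369 f(19,7)=27131 f(19,9)=11628 f(19,11)=3876 f(19,13)=969 f(19,15)=171 f(19,17)=19 f(19,19)=1
t=20: f(20,-4)=87210 f(20,-2)=152456 f(20,0)=179911 f(20,2)=166820 f(20,4)=125780 f(20,6)=77500 f(20,8)=38759 f(20,10)=15504 f(20,12)=4845 f(20,14)=1140 f(20,16)=190 f(20,18)=20 f(20,20)=1
t=21: f(21,-5)=87210 f(21,-3)=239666 f(21,-1)=332367 f(21,1)=346731 f(21,3)=292600 f(21,5)=203280 f(21,7)=116259 f(21,9)=54263 f(21,11)=20349 f(21,13)=5985 f(21,15)=1330 f(21,17)=210 f(21,19)=21 f(21,21)=1
t=22: f(22,-4)=326876 f(22,-2)=572033 f(22,0)=679098 f(22,2)=639331 f(22,4)=495880 f(22,6)=319539 f(22,8)=170522 f(22,10)=74612 f(22,12)=26334 f(22,14)=7315 f(22,16)=1540 f(22,18)=231 f(22,20)=22 f(22,22)=1
t=23: f(23,-5)=326876 f(23,-3)=898909 f(23,-1)=1251131 f(23,1)=1318429 f(23,3)=1135211 f(23,5)=815419 f(23,7)=490061 f(23,9)=245134 f(23,11)=100946 f(23,13)=33649 f(23,15)=8855 f(23,17)=1771 f(23,19)=253 f(23,21)=23 f(23,23)=1
t=24: f(24,-4)=1225785 f(24,-2)=2150040 f(24,0)=2569560 f(24,2)=2453640 f(24,4)=1950630 f(24,6)=1305480 f(24,8)=735195 f(24,10)=346080 f(24,12)=134595 f(24,14)=42504 f(24,16)=10626 f(24,18)=2024 f(24,20)=276 f(24,22)=24 f(24,24)=1
t=25: f(25,-5)=1225785 f(25,-3)=3375825 f(25,-1)=4719600 f(25,1)=5023200 f(25,3)=4404270 f(25,5)=3256110 f(25,7)=2040675 f(25,9)=1081275 f(25,11)=480675 f(25,13)=177099 f(25,15)=53130 f(25,17)=12650 f(25,19)=2300 f(25,21)=300 f(25,23)=25 f(25,25)=1
Σ_s f(25,s) = 25852920
P = 25852920/33554432 = 3231615/4194304

Answer: 3231615/4194304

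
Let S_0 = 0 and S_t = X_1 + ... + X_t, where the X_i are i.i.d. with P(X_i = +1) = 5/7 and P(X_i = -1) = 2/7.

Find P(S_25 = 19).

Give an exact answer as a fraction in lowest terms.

To reach position 19 after 25 steps: need 22 steps of +1 and 3 steps of -1.
Number of such sequences: C(25,22) = 2300
Each has probability (5/7)^22 · (2/7)^3 = 19073486328125000/1341068619663964900807
P = 2300 · 19073486328125000/1341068619663964900807 = 43869018554687500000/1341068619663964900807

Answer: 43869018554687500000/1341068619663964900807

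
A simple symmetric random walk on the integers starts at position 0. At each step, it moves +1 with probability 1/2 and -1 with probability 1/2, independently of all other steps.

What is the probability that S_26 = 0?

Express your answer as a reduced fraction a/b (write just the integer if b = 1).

To return to 0 after 26 steps: need exactly 13 steps of +1 and 13 of -1.
Favorable paths: C(26,13) = 10400600
Total paths: 2^26 = 67108864
P = 10400600/67108864 = 1300075/8388608

Answer: 1300075/8388608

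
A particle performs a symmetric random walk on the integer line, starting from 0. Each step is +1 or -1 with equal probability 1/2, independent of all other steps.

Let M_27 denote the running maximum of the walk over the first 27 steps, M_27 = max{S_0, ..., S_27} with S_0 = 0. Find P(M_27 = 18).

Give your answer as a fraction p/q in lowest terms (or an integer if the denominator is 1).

Let M_27 = max(S_0,...,S_27). Use the reflection principle: for j ≥ 1, #{paths with M_27 ≥ j} = #{S_27 ≥ j} + #{S_27 ≥ j+1}.
By reflection, #{M_27 ≥ 18} = #{S_27 ≥ 18} + #{S_27 ≥ 19} = 20854 + 20854 = 41708.
#{M_27 ≥ 19} = #{S_27 ≥ 19} + #{S_27 ≥ 20} = 20854 + 3304 = 24158.
#{M_27 = 18} = 41708 - 24158 = 17550.
P(M_27 = 18) = 17550/134217728 = 8775/67108864

Answer: 8775/67108864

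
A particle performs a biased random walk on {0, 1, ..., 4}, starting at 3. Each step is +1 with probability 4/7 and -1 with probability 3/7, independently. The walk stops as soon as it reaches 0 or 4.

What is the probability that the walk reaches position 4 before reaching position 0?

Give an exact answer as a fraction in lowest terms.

Biased walk: p = 4/7, q = 3/7, r = q/p = 3/4
Gambler's ruin: P(hit 4 before 0 | start at 3) = (1 - r^a)/(1 - r^N)
r^3 = 27/64; r^4 = 81/256
P = (1 - 27/64) / (1 - 81/256) = 37/64 / 175/256 = 148/175

Answer: 148/175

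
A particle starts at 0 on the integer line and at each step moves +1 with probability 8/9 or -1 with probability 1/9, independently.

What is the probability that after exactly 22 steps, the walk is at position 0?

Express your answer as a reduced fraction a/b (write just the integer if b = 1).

To be at 0 after 22 steps: need exactly 11 steps of +1 and 11 of -1.
Number of such sequences: C(22,11) = 705432
Each has probability (8/9)^11 · (1/9)^11 = 8589934592/984770902183611232881
P = 705432 · 8589934592/984770902183611232881 = 2019871579701248/328256967394537077627

Answer: 2019871579701248/328256967394537077627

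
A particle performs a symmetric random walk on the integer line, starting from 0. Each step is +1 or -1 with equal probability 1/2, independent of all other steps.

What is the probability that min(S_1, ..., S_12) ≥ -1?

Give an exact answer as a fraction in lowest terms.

Answer: 429/1024

Derivation:
Let f(t,s) = #length-t paths at position s with S_1..S_t all ≥ -1.
f(t,s) = f(t-1,s-1) + f(t-1,s+1) for s ≥ -1; f(t,s) = 0 for s < -1.
t=0: f(0,0)=1
t=1: f(1,-1)=1 f(1,1)=1
t=2: f(2,0)=2 f(2,2)=1
t=3: f(3,-1)=2 f(3,1)=3 f(3,3)=1
t=4: f(4,0)=5 f(4,2)=4 f(4,4)=1
t=5: f(5,-1)=5 f(5,1)=9 f(5,3)=5 f(5,5)=1
t=6: f(6,0)=14 f(6,2)=14 f(6,4)=6 f(6,6)=1
t=7: f(7,-1)=14 f(7,1)=28 f(7,3)=20 f(7,5)=7 f(7,7)=1
t=8: f(8,0)=42 f(8,2)=48 f(8,4)=27 f(8,6)=8 f(8,8)=1
t=9: f(9,-1)=42 f(9,1)=90 f(9,3)=75 f(9,5)=35 f(9,7)=9 f(9,9)=1
t=10: f(10,0)=132 f(10,2)=165 f(10,4)=110 f(10,6)=44 f(10,8)=10 f(10,10)=1
t=11: f(11,-1)=132 f(11,1)=297 f(11,3)=275 f(11,5)=154 f(11,7)=54 f(11,9)=11 f(11,11)=1
t=12: f(12,0)=429 f(12,2)=572 f(12,4)=429 f(12,6)=208 f(12,8)=65 f(12,10)=12 f(12,12)=1
Σ_s f(12,s) = 1716
P = 1716/4096 = 429/1024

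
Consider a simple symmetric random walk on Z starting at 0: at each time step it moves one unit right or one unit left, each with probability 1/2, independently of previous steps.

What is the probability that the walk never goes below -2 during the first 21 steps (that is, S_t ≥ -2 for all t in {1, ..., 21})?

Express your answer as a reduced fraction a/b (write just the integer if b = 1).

Answer: 499681/1048576

Derivation:
Let f(t,s) = #length-t paths at position s with S_1..S_t all ≥ -2.
f(t,s) = f(t-1,s-1) + f(t-1,s+1) for s ≥ -2; f(t,s) = 0 for s < -2.
t=0: f(0,0)=1
t=1: f(1,-1)=1 f(1,1)=1
t=2: f(2,-2)=1 f(2,0)=2 f(2,2)=1
t=3: f(3,-1)=3 f(3,1)=3 f(3,3)=1
t=4: f(4,-2)=3 f(4,0)=6 f(4,2)=4 f(4,4)=1
t=5: f(5,-1)=9 f(5,1)=10 f(5,3)=5 f(5,5)=1
t=6: f(6,-2)=9 f(6,0)=19 f(6,2)=15 f(6,4)=6 f(6,6)=1
t=7: f(7,-1)=28 f(7,1)=34 f(7,3)=21 f(7,5)=7 f(7,7)=1
t=8: f(8,-2)=28 f(8,0)=62 f(8,2)=55 f(8,4)=28 f(8,6)=8 f(8,8)=1
t=9: f(9,-1)=90 f(9,1)=117 f(9,3)=83 f(9,5)=36 f(9,7)=9 f(9,9)=1
t=10: f(10,-2)=90 f(10,0)=207 f(10,2)=200 f(10,4)=119 f(10,6)=45 f(10,8)=10 f(10,10)=1
t=11: f(11,-1)=297 f(11,1)=407 f(11,3)=319 f(11,5)=164 f(11,7)=55 f(11,9)=11 f(11,11)=1
t=12: f(12,-2)=297 f(12,0)=704 f(12,2)=726 f(12,4)=483 f(12,6)=219 f(12,8)=66 f(12,10)=12 f(12,12)=1
t=13: f(13,-1)=1001 f(13,1)=1430 f(13,3)=1209 f(13,5)=702 f(13,7)=285 f(13,9)=78 f(13,11)=13 f(13,13)=1
t=14: f(14,-2)=1001 f(14,0)=2431 f(14,2)=2639 f(14,4)=1911 f(14,6)=987 f(14,8)=363 f(14,10)=91 f(14,12)=14 f(14,14)=1
t=15: f(15,-1)=3432 f(15,1)=5070 f(15,3)=4550 f(15,5)=2898 f(15,7)=1350 f(15,9)=454 f(15,11)=105 f(15,13)=15 f(15,15)=1
t=16: f(16,-2)=3432 f(16,0)=8502 f(16,2)=9620 f(16,4)=7448 f(16,6)=4248 f(16,8)=1804 f(16,10)=559 f(16,12)=120 f(16,14)=16 f(16,16)=1
t=17: f(17,-1)=11934 f(17,1)=18122 f(17,3)=17068 f(17,5)=11696 f(17,7)=6052 f(17,9)=2363 f(17,11)=679 f(17,13)=136 f(17,15)=17 f(17,17)=1
t=18: f(18,-2)=11934 f(18,0)=30056 f(18,2)=35190 f(18,4)=28764 f(18,6)=17748 f(18,8)=8415 f(18,10)=3042 f(18,12)=815 f(18,14)=153 f(18,16)=18 f(18,18)=1
t=19: f(19,-1)=41990 f(19,1)=65246 f(19,3)=63954 f(19,5)=46512 f(19,7)=26163 f(19,9)=11457 f(19,11)=3857 f(19,13)=968 f(19,15)=171 f(19,17)=19 f(19,19)=1
t=20: f(20,-2)=41990 f(20,0)=107236 f(20,2)=129200 f(20,4)=110466 f(20,6)=72675 f(20,8)=37620 f(20,10)=15314 f(20,12)=4825 f(20,14)=1139 f(20,16)=190 f(20,18)=20 f(20,20)=1
t=21: f(21,-1)=149226 f(21,1)=236436 f(21,3)=239666 f(21,5)=183141 f(21,7)=110295 f(21,9)=52934 f(21,11)=20139 f(21,13)=5964 f(21,15)=1329 f(21,17)=210 f(21,19)=21 f(21,21)=1
Σ_s f(21,s) = 999362
P = 999362/2097152 = 499681/1048576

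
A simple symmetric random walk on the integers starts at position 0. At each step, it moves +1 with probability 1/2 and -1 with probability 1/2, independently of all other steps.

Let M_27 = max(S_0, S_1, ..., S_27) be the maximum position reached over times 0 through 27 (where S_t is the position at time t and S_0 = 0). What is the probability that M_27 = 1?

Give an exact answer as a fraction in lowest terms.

Let M_27 = max(S_0,...,S_27). Use the reflection principle: for j ≥ 1, #{paths with M_27 ≥ j} = #{S_27 ≥ j} + #{S_27 ≥ j+1}.
By reflection, #{M_27 ≥ 1} = #{S_27 ≥ 1} + #{S_27 ≥ 2} = 67108864 + 47050564 = 114159428.
#{M_27 ≥ 2} = #{S_27 ≥ 2} + #{S_27 ≥ 3} = 47050564 + 47050564 = 94101128.
#{M_27 = 1} = 114159428 - 94101128 = 20058300.
P(M_27 = 1) = 20058300/134217728 = 5014575/33554432

Answer: 5014575/33554432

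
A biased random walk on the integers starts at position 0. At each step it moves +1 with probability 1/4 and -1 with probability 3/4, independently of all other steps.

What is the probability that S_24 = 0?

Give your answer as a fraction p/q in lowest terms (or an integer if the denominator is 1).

Answer: 359274842199/70368744177664

Derivation:
To be at 0 after 24 steps: need exactly 12 steps of +1 and 12 of -1.
Number of such sequences: C(24,12) = 2704156
Each has probability (1/4)^12 · (3/4)^12 = 531441/281474976710656
P = 2704156 · 531441/281474976710656 = 359274842199/70368744177664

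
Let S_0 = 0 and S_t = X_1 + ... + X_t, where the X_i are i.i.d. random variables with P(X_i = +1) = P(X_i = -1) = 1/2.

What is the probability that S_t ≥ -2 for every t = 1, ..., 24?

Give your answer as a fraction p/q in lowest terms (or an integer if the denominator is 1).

Answer: 1924111/4194304

Derivation:
Let f(t,s) = #length-t paths at position s with S_1..S_t all ≥ -2.
f(t,s) = f(t-1,s-1) + f(t-1,s+1) for s ≥ -2; f(t,s) = 0 for s < -2.
t=0: f(0,0)=1
t=1: f(1,-1)=1 f(1,1)=1
t=2: f(2,-2)=1 f(2,0)=2 f(2,2)=1
t=3: f(3,-1)=3 f(3,1)=3 f(3,3)=1
t=4: f(4,-2)=3 f(4,0)=6 f(4,2)=4 f(4,4)=1
t=5: f(5,-1)=9 f(5,1)=10 f(5,3)=5 f(5,5)=1
t=6: f(6,-2)=9 f(6,0)=19 f(6,2)=15 f(6,4)=6 f(6,6)=1
t=7: f(7,-1)=28 f(7,1)=34 f(7,3)=21 f(7,5)=7 f(7,7)=1
t=8: f(8,-2)=28 f(8,0)=62 f(8,2)=55 f(8,4)=28 f(8,6)=8 f(8,8)=1
t=9: f(9,-1)=90 f(9,1)=117 f(9,3)=83 f(9,5)=36 f(9,7)=9 f(9,9)=1
t=10: f(10,-2)=90 f(10,0)=207 f(10,2)=200 f(10,4)=119 f(10,6)=45 f(10,8)=10 f(10,10)=1
t=11: f(11,-1)=297 f(11,1)=407 f(11,3)=319 f(11,5)=164 f(11,7)=55 f(11,9)=11 f(11,11)=1
t=12: f(12,-2)=297 f(12,0)=704 f(12,2)=726 f(12,4)=483 f(12,6)=219 f(12,8)=66 f(12,10)=12 f(12,12)=1
t=13: f(13,-1)=1001 f(13,1)=1430 f(13,3)=1209 f(13,5)=702 f(13,7)=285 f(13,9)=78 f(13,11)=13 f(13,13)=1
t=14: f(14,-2)=1001 f(14,0)=2431 f(14,2)=2639 f(14,4)=1911 f(14,6)=987 f(14,8)=363 f(14,10)=91 f(14,12)=14 f(14,14)=1
t=15: f(15,-1)=3432 f(15,1)=5070 f(15,3)=4550 f(15,5)=2898 f(15,7)=1350 f(15,9)=454 f(15,11)=105 f(15,13)=15 f(15,15)=1
t=16: f(16,-2)=3432 f(16,0)=8502 f(16,2)=9620 f(16,4)=7448 f(16,6)=4248 f(16,8)=1804 f(16,10)=559 f(16,12)=120 f(16,14)=16 f(16,16)=1
t=17: f(17,-1)=11934 f(17,1)=18122 f(17,3)=17068 f(17,5)=11696 f(17,7)=6052 f(17,9)=2363 f(17,11)=679 f(17,13)=136 f(17,15)=17 f(17,17)=1
t=18: f(18,-2)=11934 f(18,0)=30056 f(18,2)=35190 f(18,4)=28764 f(18,6)=17748 f(18,8)=8415 f(18,10)=3042 f(18,12)=815 f(18,14)=153 f(18,16)=18 f(18,18)=1
t=19: f(19,-1)=41990 f(19,1)=65246 f(19,3)=63954 f(19,5)=46512 f(19,7)=26163 f(19,9)=11457 f(19,11)=3857 f(19,13)=968 f(19,15)=171 f(19,17)=19 f(19,19)=1
t=20: f(20,-2)=41990 f(20,0)=107236 f(20,2)=129200 f(20,4)=110466 f(20,6)=72675 f(20,8)=37620 f(20,10)=15314 f(20,12)=4825 f(20,14)=1139 f(20,16)=190 f(20,18)=20 f(20,20)=1
t=21: f(21,-1)=149226 f(21,1)=236436 f(21,3)=239666 f(21,5)=183141 f(21,7)=110295 f(21,9)=52934 f(21,11)=20139 f(21,13)=5964 f(21,15)=1329 f(21,17)=210 f(21,19)=21 f(21,21)=1
t=22: f(22,-2)=149226 f(22,0)=385662 f(22,2)=476102 f(22,4)=422807 f(22,6)=293436 f(22,8)=163229 f(22,10)=73073 f(22,12)=26103 f(22,14)=7293 f(22,16)=1539 f(22,18)=231 f(22,20)=22 f(22,22)=1
t=23: f(23,-1)=534888 f(23,1)=861764 f(23,3)=898909 f(23,5)=716243 f(23,7)=456665 f(23,9)=236302 f(23,11)=99176 f(23,13)=33396 f(23,15)=8832 f(23,17)=1770 f(23,19)=253 f(23,21)=23 f(23,23)=1
t=24: f(24,-2)=534888 f(24,0)=1396652 f(24,2)=1760673 f(24,4)=1615152 f(24,6)=1172908 f(24,8)=692967 f(24,10)=335478 f(24,12)=132572 f(24,14)=42228 f(24,16)=10602 f(24,18)=2023 f(24,20)=276 f(24,22)=24 f(24,24)=1
Σ_s f(24,s) = 7696444
P = 7696444/16777216 = 1924111/4194304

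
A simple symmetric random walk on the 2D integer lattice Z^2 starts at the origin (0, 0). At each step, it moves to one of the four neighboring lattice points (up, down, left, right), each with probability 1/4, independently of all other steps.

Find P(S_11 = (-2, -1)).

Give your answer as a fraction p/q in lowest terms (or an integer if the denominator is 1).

Answer: 38115/1048576

Derivation:
Let h be the number of horizontal steps (so 11-h are vertical). To end at (-2,-1) need (h-2)/2 right-steps and ((11-h)-1)/2 up-steps.
Sum over h with 2 ≤ h ≤ 10, h ≡ 0 (mod 2), 11-h ≡ 1 (mod 2):
h=2: C(11,2)·C(2,0)·C(9,4) = 55·1·126 = 6930
h=4: C(11,4)·C(4,1)·C(7,3) = 330·4·35 = 46200
h=6: C(11,6)·C(6,2)·C(5,2) = 462·15·10 = 69300
h=8: C(11,8)·C(8,3)·C(3,1) = 165·56·3 = 27720
h=10: C(11,10)·C(10,4)·C(1,0) = 11·210·1 = 2310
Total favorable: 152460
Total paths: 4^11 = 4194304
P = 152460/4194304 = 38115/1048576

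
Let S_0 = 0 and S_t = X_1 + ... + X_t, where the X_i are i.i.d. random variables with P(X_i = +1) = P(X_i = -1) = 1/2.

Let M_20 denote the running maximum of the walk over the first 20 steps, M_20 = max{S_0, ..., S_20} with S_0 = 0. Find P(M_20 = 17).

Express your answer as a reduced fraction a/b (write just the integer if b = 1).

Answer: 5/262144

Derivation:
Let M_20 = max(S_0,...,S_20). Use the reflection principle: for j ≥ 1, #{paths with M_20 ≥ j} = #{S_20 ≥ j} + #{S_20 ≥ j+1}.
By reflection, #{M_20 ≥ 17} = #{S_20 ≥ 17} + #{S_20 ≥ 18} = 21 + 21 = 42.
#{M_20 ≥ 18} = #{S_20 ≥ 18} + #{S_20 ≥ 19} = 21 + 1 = 22.
#{M_20 = 17} = 42 - 22 = 20.
P(M_20 = 17) = 20/1048576 = 5/262144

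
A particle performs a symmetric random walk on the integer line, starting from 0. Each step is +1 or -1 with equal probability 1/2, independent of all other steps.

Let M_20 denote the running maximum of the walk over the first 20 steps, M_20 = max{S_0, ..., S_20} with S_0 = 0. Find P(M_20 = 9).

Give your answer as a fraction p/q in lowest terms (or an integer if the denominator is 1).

Answer: 969/65536

Derivation:
Let M_20 = max(S_0,...,S_20). Use the reflection principle: for j ≥ 1, #{paths with M_20 ≥ j} = #{S_20 ≥ j} + #{S_20 ≥ j+1}.
By reflection, #{M_20 ≥ 9} = #{S_20 ≥ 9} + #{S_20 ≥ 10} = 21700 + 21700 = 43400.
#{M_20 ≥ 10} = #{S_20 ≥ 10} + #{S_20 ≥ 11} = 21700 + 6196 = 27896.
#{M_20 = 9} = 43400 - 27896 = 15504.
P(M_20 = 9) = 15504/1048576 = 969/65536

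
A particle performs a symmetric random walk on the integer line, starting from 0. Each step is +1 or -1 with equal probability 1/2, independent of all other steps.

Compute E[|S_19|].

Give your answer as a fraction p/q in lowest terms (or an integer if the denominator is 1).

Answer: 230945/65536

Derivation:
S_19 takes values m ≡ 1 (mod 2) with |m| ≤ 19; P(S_19=m) = C(19,(19+m)/2)/2^19.
Total paths: 2^19 = 524288
Distribution: P(S=-19)=1/524288, P(S=-17)=19/524288, P(S=-15)=171/524288, P(S=-13)=969/524288, P(S=-11)=3876/524288, P(S=-9)=11628/524288, P(S=-7)=27132/524288, P(S=-5)=50388/524288, P(S=-3)=75582/524288, P(S=-1)=92378/524288, P(S=1)=92378/524288, P(S=3)=75582/524288, P(S=5)=50388/524288, P(S=7)=27132/524288, P(S=9)=11628/524288, P(S=11)=3876/524288, P(S=13)=969/524288, P(S=15)=171/524288, P(S=17)=19/524288, P(S=19)=1/524288
E[|S_19|] = Σ_m |m|·P(S_19=m) = 1847560/524288 = 230945/65536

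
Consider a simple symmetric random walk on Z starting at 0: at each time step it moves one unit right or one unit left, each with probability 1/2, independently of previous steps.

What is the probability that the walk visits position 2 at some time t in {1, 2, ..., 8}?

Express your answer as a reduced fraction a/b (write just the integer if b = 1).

Count via complement. Let g(t,s) = #length-t paths at position s with S_1..S_t all ≠ 2.
g(t,s) = g(t-1,s-1) + g(t-1,s+1) for s ≠ 2; g(t,2) = 0.
t=0: g(0,0)=1
t=1: g(1,-1)=1 g(1,1)=1
t=2: g(2,-2)=1 g(2,0)=2
t=3: g(3,-3)=1 g(3,-1)=3 g(3,1)=2
t=4: g(4,-4)=1 g(4,-2)=4 g(4,0)=5
t=5: g(5,-5)=1 g(5,-3)=5 g(5,-1)=9 g(5,1)=5
t=6: g(6,-6)=1 g(6,-4)=6 g(6,-2)=14 g(6,0)=14
t=7: g(7,-7)=1 g(7,-5)=7 g(7,-3)=20 g(7,-1)=28 g(7,1)=14
t=8: g(8,-8)=1 g(8,-6)=8 g(8,-4)=27 g(8,-2)=48 g(8,0)=42
Paths never hitting 2: Σ_s g(8,s) = 126
Paths hitting 2: 2^8 - 126 = 130
P = 130/256 = 65/128

Answer: 65/128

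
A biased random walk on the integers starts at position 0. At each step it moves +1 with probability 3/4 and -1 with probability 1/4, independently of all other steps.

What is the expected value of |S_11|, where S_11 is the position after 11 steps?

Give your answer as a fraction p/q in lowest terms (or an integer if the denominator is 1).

S_11 takes values m ≡ 1 (mod 2) with |m| ≤ 11; P(S_11=m) = C(11,(11+m)/2) · (3/4)^((11+m)/2) · (1/4)^((11-m)/2).
Distribution: P(S=-11)=1/4194304, P(S=-9)=33/4194304, P(S=-7)=495/4194304, P(S=-5)=4455/4194304, P(S=-3)=13365/2097152, P(S=-1)=56133/2097152, P(S=1)=168399/2097152, P(S=3)=360855/2097152, P(S=5)=1082565/4194304, P(S=7)=1082565/4194304, P(S=9)=649539/4194304, P(S=11)=177147/4194304
E[|S_11|] = Σ_m |m|·P(S_11=m) = 1469105/262144

Answer: 1469105/262144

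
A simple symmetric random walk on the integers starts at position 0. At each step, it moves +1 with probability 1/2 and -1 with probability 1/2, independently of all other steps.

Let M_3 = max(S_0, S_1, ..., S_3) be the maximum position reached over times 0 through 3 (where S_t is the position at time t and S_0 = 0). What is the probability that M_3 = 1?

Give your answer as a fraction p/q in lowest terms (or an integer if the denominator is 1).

Answer: 3/8

Derivation:
Let M_3 = max(S_0,...,S_3). Use the reflection principle: for j ≥ 1, #{paths with M_3 ≥ j} = #{S_3 ≥ j} + #{S_3 ≥ j+1}.
By reflection, #{M_3 ≥ 1} = #{S_3 ≥ 1} + #{S_3 ≥ 2} = 4 + 1 = 5.
#{M_3 ≥ 2} = #{S_3 ≥ 2} + #{S_3 ≥ 3} = 1 + 1 = 2.
#{M_3 = 1} = 5 - 2 = 3.
P(M_3 = 1) = 3/8 = 3/8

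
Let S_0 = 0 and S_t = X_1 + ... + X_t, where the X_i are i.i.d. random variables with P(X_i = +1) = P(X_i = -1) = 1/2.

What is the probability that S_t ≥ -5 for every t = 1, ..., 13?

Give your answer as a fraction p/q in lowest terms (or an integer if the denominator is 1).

Let f(t,s) = #length-t paths at position s with S_1..S_t all ≥ -5.
f(t,s) = f(t-1,s-1) + f(t-1,s+1) for s ≥ -5; f(t,s) = 0 for s < -5.
t=0: f(0,0)=1
t=1: f(1,-1)=1 f(1,1)=1
t=2: f(2,-2)=1 f(2,0)=2 f(2,2)=1
t=3: f(3,-3)=1 f(3,-1)=3 f(3,1)=3 f(3,3)=1
t=4: f(4,-4)=1 f(4,-2)=4 f(4,0)=6 f(4,2)=4 f(4,4)=1
t=5: f(5,-5)=1 f(5,-3)=5 f(5,-1)=10 f(5,1)=10 f(5,3)=5 f(5,5)=1
t=6: f(6,-4)=6 f(6,-2)=15 f(6,0)=20 f(6,2)=15 f(6,4)=6 f(6,6)=1
t=7: f(7,-5)=6 f(7,-3)=21 f(7,-1)=35 f(7,1)=35 f(7,3)=21 f(7,5)=7 f(7,7)=1
t=8: f(8,-4)=27 f(8,-2)=56 f(8,0)=70 f(8,2)=56 f(8,4)=28 f(8,6)=8 f(8,8)=1
t=9: f(9,-5)=27 f(9,-3)=83 f(9,-1)=126 f(9,1)=126 f(9,3)=84 f(9,5)=36 f(9,7)=9 f(9,9)=1
t=10: f(10,-4)=110 f(10,-2)=209 f(10,0)=252 f(10,2)=210 f(10,4)=120 f(10,6)=45 f(10,8)=10 f(10,10)=1
t=11: f(11,-5)=110 f(11,-3)=319 f(11,-1)=461 f(11,1)=462 f(11,3)=330 f(11,5)=165 f(11,7)=55 f(11,9)=11 f(11,11)=1
t=12: f(12,-4)=429 f(12,-2)=780 f(12,0)=923 f(12,2)=792 f(12,4)=495 f(12,6)=220 f(12,8)=66 f(12,10)=12 f(12,12)=1
t=13: f(13,-5)=429 f(13,-3)=1209 f(13,-1)=1703 f(13,1)=1715 f(13,3)=1287 f(13,5)=715 f(13,7)=286 f(13,9)=78 f(13,11)=13 f(13,13)=1
Σ_s f(13,s) = 7436
P = 7436/8192 = 1859/2048

Answer: 1859/2048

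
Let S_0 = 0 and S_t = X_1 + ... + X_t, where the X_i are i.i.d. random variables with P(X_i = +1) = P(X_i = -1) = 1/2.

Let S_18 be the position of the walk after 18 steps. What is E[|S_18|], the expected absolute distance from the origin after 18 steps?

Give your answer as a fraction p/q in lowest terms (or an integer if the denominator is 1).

S_18 takes values m ≡ 0 (mod 2) with |m| ≤ 18; P(S_18=m) = C(18,(18+m)/2)/2^18.
Total paths: 2^18 = 262144
Distribution: P(S=-18)=1/262144, P(S=-16)=18/262144, P(S=-14)=153/262144, P(S=-12)=816/262144, P(S=-10)=3060/262144, P(S=-8)=8568/262144, P(S=-6)=18564/262144, P(S=-4)=31824/262144, P(S=-2)=43758/262144, P(S=0)=48620/262144, P(S=2)=43758/262144, P(S=4)=31824/262144, P(S=6)=18564/262144, P(S=8)=8568/262144, P(S=10)=3060/262144, P(S=12)=816/262144, P(S=14)=153/262144, P(S=16)=18/262144, P(S=18)=1/262144
E[|S_18|] = Σ_m |m|·P(S_18=m) = 875160/262144 = 109395/32768

Answer: 109395/32768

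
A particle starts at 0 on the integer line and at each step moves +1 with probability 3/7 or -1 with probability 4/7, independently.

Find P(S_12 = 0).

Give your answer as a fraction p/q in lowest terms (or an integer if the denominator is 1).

To reach position 0 after 12 steps: need 6 steps of +1 and 6 steps of -1.
Number of such sequences: C(12,6) = 924
Each has probability (3/7)^6 · (4/7)^6 = 2985984/13841287201
P = 924 · 2985984/13841287201 = 394149888/1977326743

Answer: 394149888/1977326743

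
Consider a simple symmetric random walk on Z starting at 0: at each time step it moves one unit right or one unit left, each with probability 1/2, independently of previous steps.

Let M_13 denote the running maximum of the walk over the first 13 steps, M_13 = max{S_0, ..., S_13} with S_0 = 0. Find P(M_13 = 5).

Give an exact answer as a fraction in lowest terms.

Answer: 715/8192

Derivation:
Let M_13 = max(S_0,...,S_13). Use the reflection principle: for j ≥ 1, #{paths with M_13 ≥ j} = #{S_13 ≥ j} + #{S_13 ≥ j+1}.
By reflection, #{M_13 ≥ 5} = #{S_13 ≥ 5} + #{S_13 ≥ 6} = 1093 + 378 = 1471.
#{M_13 ≥ 6} = #{S_13 ≥ 6} + #{S_13 ≥ 7} = 378 + 378 = 756.
#{M_13 = 5} = 1471 - 756 = 715.
P(M_13 = 5) = 715/8192 = 715/8192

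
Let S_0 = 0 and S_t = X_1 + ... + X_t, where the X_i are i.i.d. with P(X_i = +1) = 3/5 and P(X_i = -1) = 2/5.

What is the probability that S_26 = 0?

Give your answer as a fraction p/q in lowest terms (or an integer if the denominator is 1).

Answer: 5433562167312384/59604644775390625

Derivation:
To be at 0 after 26 steps: need exactly 13 steps of +1 and 13 of -1.
Number of such sequences: C(26,13) = 10400600
Each has probability (3/5)^13 · (2/5)^13 = 13060694016/1490116119384765625
P = 10400600 · 13060694016/1490116119384765625 = 5433562167312384/59604644775390625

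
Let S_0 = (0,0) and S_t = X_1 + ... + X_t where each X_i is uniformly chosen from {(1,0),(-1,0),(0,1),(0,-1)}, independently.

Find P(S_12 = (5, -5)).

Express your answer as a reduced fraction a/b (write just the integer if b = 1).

Answer: 693/1048576

Derivation:
Let h be the number of horizontal steps (so 12-h are vertical). To end at (5,-5) need (h+5)/2 right-steps and ((12-h)-5)/2 up-steps.
Sum over h with 5 ≤ h ≤ 7, h ≡ 1 (mod 2), 12-h ≡ 1 (mod 2):
h=5: C(12,5)·C(5,5)·C(7,1) = 792·1·7 = 5544
h=7: C(12,7)·C(7,6)·C(5,0) = 792·7·1 = 5544
Total favorable: 11088
Total paths: 4^12 = 16777216
P = 11088/16777216 = 693/1048576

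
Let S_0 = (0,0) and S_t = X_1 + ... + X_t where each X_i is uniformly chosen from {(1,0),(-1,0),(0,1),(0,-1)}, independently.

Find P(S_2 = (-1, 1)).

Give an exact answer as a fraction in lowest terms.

Answer: 1/8

Derivation:
Let h be the number of horizontal steps (so 2-h are vertical). To end at (-1,1) need (h-1)/2 right-steps and ((2-h)+1)/2 up-steps.
Sum over h with 1 ≤ h ≤ 1, h ≡ 1 (mod 2), 2-h ≡ 1 (mod 2):
h=1: C(2,1)·C(1,0)·C(1,1) = 2·1·1 = 2
Total favorable: 2
Total paths: 4^2 = 16
P = 2/16 = 1/8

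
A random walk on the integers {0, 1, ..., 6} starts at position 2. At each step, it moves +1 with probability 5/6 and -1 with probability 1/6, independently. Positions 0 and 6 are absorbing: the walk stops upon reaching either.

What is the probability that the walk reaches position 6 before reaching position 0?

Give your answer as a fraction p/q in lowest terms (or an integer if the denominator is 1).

Biased walk: p = 5/6, q = 1/6, r = q/p = 1/5
Gambler's ruin: P(hit 6 before 0 | start at 2) = (1 - r^a)/(1 - r^N)
r^2 = 1/25; r^6 = 1/15625
P = (1 - 1/25) / (1 - 1/15625) = 24/25 / 15624/15625 = 625/651

Answer: 625/651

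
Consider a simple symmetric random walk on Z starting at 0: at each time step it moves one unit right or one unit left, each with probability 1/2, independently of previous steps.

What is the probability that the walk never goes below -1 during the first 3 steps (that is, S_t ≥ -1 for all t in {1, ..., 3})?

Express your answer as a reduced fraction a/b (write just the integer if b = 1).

Answer: 3/4

Derivation:
Let f(t,s) = #length-t paths at position s with S_1..S_t all ≥ -1.
f(t,s) = f(t-1,s-1) + f(t-1,s+1) for s ≥ -1; f(t,s) = 0 for s < -1.
t=0: f(0,0)=1
t=1: f(1,-1)=1 f(1,1)=1
t=2: f(2,0)=2 f(2,2)=1
t=3: f(3,-1)=2 f(3,1)=3 f(3,3)=1
Σ_s f(3,s) = 6
P = 6/8 = 3/4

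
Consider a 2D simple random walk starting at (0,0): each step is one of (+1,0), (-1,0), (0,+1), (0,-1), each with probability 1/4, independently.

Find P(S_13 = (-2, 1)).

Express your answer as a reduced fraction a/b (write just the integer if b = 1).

Answer: 552123/16777216

Derivation:
Let h be the number of horizontal steps (so 13-h are vertical). To end at (-2,1) need (h-2)/2 right-steps and ((13-h)+1)/2 up-steps.
Sum over h with 2 ≤ h ≤ 12, h ≡ 0 (mod 2), 13-h ≡ 1 (mod 2):
h=2: C(13,2)·C(2,0)·C(11,6) = 78·1·462 = 36036
h=4: C(13,4)·C(4,1)·C(9,5) = 715·4·126 = 360360
h=6: C(13,6)·C(6,2)·C(7,4) = 1716·15·35 = 900900
h=8: C(13,8)·C(8,3)·C(5,3) = 1287·56·10 = 720720
h=10: C(13,10)·C(10,4)·C(3,2) = 286·210·3 = 180180
h=12: C(13,12)·C(12,5)·C(1,1) = 13·792·1 = 10296
Total favorable: 2208492
Total paths: 4^13 = 67108864
P = 2208492/67108864 = 552123/16777216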